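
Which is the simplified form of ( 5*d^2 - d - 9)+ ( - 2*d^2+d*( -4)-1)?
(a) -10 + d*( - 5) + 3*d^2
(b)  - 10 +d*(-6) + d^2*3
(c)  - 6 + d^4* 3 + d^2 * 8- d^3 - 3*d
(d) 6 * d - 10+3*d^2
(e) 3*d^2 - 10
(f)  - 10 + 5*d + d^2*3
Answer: a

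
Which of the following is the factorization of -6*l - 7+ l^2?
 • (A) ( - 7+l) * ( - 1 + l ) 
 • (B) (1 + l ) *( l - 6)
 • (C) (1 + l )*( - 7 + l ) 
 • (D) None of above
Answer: C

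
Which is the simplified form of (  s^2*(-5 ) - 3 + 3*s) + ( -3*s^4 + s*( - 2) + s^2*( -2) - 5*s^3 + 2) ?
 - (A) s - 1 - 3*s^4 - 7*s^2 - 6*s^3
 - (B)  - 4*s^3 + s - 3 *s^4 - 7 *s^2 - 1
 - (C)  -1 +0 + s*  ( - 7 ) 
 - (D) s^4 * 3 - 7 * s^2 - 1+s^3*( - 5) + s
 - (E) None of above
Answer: E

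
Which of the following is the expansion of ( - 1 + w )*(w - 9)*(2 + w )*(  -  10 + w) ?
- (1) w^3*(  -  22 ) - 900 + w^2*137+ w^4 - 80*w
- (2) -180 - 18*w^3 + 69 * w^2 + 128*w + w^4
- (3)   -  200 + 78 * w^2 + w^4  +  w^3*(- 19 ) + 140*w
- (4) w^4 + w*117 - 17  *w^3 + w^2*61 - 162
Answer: 2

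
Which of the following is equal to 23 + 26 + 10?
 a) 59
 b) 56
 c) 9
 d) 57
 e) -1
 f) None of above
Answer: a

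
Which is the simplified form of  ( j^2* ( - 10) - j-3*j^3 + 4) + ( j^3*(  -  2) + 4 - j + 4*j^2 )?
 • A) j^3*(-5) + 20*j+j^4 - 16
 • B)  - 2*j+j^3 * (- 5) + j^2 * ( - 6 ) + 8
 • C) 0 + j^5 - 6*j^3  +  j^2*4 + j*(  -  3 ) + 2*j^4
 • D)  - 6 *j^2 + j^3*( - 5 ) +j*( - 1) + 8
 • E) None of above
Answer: B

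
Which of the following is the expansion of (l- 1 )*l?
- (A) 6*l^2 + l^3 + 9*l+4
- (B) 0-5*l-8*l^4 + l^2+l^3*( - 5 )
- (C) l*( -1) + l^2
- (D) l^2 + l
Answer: C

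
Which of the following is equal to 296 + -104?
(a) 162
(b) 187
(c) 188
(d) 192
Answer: d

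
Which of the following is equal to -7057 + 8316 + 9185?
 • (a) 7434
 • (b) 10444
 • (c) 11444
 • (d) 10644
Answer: b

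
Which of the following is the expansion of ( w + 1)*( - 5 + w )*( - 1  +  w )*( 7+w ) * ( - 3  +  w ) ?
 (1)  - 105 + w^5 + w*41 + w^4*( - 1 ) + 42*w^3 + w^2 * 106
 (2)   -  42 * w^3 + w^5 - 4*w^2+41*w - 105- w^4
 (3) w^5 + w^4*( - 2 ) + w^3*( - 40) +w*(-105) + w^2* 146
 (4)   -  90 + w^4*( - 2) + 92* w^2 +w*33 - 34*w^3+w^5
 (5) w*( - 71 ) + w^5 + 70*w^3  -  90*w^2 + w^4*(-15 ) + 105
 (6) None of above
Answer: 6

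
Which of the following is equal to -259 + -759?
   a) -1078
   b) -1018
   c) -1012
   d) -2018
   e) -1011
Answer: b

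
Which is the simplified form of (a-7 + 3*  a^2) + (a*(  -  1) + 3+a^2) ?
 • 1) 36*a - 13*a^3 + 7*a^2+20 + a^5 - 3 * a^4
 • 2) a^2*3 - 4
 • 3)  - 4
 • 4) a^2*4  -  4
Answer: 4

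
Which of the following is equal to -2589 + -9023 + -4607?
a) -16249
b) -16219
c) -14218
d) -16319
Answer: b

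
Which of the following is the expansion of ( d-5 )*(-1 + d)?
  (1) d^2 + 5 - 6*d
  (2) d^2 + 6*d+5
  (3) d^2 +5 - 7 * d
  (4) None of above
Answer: 1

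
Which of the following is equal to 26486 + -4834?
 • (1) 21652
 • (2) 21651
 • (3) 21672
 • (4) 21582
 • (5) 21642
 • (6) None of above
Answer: 1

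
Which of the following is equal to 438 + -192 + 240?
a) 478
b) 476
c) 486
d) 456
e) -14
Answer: c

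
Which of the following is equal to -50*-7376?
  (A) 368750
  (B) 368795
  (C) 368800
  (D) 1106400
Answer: C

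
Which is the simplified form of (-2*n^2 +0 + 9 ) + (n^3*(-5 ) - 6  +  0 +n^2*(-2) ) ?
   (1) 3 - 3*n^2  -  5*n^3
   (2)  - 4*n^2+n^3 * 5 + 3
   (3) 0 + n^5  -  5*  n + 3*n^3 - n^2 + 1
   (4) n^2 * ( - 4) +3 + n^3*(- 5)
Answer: 4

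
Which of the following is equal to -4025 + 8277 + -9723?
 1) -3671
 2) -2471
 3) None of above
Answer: 3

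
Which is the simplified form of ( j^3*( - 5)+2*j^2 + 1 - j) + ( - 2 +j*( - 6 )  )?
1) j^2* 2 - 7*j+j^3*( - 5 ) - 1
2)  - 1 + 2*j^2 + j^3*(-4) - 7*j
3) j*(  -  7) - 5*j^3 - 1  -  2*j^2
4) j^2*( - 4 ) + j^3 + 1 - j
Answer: 1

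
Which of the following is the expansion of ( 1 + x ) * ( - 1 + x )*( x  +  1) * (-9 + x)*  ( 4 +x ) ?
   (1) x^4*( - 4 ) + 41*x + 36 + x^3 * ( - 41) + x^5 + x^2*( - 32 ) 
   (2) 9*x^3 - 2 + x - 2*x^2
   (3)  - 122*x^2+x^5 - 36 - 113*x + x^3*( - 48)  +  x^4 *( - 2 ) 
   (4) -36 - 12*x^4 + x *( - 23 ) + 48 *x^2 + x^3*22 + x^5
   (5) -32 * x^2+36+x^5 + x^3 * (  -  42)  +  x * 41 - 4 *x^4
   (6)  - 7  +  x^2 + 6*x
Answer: 5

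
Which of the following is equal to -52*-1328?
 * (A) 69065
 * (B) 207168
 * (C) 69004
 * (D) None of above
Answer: D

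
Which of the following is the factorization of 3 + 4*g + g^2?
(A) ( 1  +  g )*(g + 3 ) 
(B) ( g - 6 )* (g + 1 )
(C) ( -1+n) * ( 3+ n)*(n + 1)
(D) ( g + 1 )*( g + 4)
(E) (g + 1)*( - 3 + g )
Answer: A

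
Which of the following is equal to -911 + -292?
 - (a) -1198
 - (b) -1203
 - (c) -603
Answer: b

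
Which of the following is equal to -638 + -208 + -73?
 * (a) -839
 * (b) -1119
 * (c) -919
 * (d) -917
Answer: c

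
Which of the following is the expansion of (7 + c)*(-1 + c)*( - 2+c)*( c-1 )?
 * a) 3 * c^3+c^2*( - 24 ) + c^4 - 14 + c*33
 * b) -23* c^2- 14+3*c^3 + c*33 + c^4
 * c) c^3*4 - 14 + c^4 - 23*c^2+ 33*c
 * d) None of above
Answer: b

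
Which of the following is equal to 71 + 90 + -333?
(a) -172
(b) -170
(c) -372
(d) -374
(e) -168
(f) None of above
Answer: a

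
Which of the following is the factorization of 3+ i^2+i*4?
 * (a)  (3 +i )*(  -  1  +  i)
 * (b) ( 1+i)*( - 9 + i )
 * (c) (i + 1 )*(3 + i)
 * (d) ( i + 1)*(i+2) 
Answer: c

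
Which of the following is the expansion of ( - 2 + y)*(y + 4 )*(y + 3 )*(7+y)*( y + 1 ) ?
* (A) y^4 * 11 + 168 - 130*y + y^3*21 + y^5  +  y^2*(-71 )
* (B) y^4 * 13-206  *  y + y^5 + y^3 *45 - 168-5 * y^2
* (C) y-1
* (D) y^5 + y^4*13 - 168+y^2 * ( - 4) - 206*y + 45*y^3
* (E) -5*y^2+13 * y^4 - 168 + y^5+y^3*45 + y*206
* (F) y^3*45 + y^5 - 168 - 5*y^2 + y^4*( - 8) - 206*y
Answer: B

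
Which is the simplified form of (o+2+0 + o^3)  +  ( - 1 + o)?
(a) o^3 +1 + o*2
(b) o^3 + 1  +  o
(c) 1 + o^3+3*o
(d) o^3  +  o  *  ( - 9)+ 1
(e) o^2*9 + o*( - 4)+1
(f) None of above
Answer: a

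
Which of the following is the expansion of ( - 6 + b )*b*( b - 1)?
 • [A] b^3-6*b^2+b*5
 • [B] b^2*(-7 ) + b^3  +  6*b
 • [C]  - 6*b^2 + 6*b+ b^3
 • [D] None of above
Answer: B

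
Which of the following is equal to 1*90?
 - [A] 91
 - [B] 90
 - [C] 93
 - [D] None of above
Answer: B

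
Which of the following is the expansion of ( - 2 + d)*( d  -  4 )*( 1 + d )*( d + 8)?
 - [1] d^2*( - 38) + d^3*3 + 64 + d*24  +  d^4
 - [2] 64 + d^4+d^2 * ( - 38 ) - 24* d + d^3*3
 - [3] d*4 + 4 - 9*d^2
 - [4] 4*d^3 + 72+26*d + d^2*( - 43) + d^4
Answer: 1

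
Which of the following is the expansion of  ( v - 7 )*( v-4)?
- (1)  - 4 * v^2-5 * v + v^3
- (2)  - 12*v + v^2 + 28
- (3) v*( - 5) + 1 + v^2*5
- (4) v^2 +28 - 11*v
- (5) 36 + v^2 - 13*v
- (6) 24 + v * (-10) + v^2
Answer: 4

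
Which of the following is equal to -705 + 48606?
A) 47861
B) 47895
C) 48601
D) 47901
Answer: D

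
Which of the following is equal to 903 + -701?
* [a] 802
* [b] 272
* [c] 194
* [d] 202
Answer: d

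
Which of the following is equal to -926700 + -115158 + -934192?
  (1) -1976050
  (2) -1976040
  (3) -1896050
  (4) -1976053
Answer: 1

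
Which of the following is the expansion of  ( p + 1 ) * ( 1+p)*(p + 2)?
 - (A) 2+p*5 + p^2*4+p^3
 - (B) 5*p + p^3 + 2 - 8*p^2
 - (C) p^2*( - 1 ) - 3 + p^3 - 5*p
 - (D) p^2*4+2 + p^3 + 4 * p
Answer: A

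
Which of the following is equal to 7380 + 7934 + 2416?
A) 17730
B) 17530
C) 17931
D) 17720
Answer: A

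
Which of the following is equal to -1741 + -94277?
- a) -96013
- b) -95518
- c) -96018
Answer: c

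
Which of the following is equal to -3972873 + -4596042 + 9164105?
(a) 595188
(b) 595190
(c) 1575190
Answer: b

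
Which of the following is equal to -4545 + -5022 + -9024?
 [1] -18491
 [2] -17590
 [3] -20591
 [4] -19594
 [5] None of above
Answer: 5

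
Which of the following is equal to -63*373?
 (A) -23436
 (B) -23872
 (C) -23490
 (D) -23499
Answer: D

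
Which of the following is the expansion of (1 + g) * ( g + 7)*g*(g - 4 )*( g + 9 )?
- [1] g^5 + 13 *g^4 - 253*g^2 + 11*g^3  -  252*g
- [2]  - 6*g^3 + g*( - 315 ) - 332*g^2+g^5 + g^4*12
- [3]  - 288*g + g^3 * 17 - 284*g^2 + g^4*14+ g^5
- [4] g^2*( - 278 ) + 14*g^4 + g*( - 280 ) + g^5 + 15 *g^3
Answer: 1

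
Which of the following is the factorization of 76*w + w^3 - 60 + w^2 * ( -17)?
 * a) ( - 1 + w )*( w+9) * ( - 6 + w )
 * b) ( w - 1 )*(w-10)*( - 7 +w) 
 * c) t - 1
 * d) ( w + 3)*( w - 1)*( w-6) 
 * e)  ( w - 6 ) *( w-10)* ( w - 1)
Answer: e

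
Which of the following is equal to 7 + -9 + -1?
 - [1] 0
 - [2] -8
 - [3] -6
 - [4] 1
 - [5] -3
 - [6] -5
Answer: 5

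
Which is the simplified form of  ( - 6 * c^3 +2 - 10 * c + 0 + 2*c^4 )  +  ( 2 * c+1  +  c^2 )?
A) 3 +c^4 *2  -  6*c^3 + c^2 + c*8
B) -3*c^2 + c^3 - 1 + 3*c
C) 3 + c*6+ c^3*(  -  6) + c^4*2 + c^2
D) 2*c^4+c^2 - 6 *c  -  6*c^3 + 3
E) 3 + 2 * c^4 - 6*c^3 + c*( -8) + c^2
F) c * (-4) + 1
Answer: E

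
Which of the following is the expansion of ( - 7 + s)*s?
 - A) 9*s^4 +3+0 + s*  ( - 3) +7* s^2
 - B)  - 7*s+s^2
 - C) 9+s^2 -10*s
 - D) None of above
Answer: B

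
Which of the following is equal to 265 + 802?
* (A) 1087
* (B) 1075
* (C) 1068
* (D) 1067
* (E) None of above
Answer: D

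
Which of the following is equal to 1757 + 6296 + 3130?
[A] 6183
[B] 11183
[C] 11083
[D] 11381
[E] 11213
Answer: B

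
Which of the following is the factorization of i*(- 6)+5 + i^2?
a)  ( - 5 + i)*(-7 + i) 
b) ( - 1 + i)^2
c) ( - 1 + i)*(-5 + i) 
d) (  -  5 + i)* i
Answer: c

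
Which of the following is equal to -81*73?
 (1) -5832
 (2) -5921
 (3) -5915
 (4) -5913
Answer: 4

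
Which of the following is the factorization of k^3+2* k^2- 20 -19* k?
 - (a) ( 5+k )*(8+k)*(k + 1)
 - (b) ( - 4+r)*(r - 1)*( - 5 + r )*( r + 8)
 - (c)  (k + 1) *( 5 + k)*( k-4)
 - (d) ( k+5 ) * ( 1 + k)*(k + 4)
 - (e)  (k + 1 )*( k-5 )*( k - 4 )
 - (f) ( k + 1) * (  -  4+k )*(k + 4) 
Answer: c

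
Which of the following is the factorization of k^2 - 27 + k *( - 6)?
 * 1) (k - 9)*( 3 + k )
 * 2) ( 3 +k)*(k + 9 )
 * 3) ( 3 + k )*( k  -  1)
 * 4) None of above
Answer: 1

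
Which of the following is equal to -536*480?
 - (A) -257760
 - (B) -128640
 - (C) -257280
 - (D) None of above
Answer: C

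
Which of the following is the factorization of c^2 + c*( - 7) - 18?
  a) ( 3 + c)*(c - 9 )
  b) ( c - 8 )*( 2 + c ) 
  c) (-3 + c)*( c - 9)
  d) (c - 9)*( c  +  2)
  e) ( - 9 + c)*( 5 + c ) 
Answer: d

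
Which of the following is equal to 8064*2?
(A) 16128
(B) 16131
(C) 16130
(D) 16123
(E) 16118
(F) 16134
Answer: A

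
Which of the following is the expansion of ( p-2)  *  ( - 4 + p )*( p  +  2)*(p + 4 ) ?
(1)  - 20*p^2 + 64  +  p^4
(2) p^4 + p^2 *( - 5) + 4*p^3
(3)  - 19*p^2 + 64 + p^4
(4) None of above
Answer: 1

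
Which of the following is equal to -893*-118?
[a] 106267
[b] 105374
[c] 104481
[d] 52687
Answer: b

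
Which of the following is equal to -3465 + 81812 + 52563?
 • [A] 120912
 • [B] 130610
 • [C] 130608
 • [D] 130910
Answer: D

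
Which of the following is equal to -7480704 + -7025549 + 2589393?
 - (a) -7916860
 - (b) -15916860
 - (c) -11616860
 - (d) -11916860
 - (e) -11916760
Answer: d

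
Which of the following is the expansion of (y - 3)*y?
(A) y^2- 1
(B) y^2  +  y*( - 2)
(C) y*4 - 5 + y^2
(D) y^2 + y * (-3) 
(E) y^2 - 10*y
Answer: D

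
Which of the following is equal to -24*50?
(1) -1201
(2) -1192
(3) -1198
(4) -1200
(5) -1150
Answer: 4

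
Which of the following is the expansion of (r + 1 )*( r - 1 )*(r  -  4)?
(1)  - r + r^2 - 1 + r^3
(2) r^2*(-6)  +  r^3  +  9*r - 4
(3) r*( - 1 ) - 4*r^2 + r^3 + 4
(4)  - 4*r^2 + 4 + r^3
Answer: 3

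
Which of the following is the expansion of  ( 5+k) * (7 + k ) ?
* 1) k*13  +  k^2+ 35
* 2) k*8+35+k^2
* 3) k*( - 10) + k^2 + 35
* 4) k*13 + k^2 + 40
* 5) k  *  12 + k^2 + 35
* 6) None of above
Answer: 5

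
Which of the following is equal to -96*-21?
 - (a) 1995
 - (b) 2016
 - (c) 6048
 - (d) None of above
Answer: b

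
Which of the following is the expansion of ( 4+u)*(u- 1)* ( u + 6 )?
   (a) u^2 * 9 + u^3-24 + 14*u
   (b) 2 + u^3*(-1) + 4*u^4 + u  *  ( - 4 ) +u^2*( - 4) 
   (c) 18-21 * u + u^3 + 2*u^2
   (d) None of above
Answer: a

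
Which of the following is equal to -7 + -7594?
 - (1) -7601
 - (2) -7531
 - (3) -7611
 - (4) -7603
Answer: 1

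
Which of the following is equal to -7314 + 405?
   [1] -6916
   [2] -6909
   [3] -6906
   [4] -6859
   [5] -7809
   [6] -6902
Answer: 2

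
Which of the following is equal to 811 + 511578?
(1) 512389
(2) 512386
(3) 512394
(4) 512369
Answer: 1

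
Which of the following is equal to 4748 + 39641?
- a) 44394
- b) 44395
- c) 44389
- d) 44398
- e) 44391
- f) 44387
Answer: c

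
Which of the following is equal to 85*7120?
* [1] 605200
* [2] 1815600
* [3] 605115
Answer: 1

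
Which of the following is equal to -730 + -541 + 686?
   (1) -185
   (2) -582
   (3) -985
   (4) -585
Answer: 4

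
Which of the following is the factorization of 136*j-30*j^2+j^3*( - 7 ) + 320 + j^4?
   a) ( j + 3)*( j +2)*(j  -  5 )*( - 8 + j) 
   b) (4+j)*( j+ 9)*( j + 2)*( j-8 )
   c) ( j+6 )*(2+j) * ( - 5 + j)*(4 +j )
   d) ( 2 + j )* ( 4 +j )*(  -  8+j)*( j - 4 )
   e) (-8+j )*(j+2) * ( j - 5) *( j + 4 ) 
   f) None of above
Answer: e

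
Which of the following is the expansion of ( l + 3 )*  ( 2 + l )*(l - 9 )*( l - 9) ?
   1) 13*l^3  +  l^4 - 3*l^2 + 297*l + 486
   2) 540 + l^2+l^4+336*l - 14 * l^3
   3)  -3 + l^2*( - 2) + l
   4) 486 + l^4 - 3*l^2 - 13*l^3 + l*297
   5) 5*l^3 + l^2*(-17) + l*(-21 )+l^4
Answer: 4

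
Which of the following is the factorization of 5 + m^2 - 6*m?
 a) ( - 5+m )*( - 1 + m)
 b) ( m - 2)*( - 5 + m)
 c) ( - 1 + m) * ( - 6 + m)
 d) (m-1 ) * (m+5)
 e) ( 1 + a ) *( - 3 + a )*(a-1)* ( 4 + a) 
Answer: a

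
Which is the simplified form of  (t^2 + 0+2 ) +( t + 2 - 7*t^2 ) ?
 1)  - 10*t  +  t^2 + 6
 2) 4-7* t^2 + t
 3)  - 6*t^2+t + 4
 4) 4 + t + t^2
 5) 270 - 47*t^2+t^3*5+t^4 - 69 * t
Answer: 3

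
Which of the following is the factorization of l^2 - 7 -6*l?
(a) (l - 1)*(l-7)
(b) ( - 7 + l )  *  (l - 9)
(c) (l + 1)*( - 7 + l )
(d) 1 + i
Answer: c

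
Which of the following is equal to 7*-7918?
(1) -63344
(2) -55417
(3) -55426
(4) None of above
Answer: 3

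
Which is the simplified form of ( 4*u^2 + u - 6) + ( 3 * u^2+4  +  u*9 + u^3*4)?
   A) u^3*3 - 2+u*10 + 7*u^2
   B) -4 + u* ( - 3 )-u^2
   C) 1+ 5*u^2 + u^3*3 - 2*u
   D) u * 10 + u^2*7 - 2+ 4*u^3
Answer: D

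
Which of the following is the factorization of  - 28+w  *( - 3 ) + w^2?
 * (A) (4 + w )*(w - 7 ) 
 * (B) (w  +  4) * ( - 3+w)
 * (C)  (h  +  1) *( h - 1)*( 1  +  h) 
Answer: A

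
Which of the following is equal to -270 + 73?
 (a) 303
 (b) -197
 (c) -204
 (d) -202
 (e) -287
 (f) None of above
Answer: b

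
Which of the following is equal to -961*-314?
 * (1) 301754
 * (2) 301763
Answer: 1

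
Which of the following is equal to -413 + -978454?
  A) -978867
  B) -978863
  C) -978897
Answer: A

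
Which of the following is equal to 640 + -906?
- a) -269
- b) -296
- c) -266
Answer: c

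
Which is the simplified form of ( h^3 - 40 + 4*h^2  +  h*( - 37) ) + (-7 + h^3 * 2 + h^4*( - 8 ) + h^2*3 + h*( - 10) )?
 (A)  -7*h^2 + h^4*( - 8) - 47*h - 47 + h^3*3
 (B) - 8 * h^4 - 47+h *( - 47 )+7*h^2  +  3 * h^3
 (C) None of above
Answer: B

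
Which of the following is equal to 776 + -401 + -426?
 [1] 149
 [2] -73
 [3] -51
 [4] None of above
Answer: 3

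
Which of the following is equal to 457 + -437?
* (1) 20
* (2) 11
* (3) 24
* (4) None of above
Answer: 1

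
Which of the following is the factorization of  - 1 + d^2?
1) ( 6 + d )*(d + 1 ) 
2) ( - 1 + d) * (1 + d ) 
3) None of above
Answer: 2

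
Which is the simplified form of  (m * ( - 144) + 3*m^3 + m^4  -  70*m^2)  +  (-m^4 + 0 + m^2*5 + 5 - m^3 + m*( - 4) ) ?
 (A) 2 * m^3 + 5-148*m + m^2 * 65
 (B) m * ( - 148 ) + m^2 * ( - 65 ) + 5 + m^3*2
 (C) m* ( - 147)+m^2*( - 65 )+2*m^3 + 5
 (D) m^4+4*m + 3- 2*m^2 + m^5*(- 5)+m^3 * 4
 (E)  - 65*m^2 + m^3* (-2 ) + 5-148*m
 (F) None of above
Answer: B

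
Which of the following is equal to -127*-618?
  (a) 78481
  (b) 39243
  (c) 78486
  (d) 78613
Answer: c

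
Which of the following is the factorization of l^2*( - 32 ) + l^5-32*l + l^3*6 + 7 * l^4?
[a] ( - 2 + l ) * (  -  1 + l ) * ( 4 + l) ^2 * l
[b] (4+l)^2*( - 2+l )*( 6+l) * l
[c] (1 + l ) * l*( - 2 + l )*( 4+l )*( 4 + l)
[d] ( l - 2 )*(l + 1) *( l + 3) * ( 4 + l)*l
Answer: c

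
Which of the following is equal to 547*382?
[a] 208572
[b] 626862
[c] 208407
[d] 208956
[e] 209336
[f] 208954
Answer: f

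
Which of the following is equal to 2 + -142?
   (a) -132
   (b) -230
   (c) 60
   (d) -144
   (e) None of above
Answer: e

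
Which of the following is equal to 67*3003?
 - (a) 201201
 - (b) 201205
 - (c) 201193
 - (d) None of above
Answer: a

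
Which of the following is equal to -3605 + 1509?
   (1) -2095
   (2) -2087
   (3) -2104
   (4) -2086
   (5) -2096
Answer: 5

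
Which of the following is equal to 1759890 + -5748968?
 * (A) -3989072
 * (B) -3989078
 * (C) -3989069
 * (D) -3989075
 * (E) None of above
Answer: B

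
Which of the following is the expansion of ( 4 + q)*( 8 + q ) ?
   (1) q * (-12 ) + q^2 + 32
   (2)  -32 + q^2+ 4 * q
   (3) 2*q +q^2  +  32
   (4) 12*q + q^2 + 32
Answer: 4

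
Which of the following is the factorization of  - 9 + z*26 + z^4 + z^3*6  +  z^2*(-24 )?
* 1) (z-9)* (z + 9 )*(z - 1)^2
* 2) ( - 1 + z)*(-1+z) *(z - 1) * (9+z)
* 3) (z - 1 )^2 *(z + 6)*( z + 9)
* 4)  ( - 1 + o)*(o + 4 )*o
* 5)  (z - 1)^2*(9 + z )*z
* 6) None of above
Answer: 2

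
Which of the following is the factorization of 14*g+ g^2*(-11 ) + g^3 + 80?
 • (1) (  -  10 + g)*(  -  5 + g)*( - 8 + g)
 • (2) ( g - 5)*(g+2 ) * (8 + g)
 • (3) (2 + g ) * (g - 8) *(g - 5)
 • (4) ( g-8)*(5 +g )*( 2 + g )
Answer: 3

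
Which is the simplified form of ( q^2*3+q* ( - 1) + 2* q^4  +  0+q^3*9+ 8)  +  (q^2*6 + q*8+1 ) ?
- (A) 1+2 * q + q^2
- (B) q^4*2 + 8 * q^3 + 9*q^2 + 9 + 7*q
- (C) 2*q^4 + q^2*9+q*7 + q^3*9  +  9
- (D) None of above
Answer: C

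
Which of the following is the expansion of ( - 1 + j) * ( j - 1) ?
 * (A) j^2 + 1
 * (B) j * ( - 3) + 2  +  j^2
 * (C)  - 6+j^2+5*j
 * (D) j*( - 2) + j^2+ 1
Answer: D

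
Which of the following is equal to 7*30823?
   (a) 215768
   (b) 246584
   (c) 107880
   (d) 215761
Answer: d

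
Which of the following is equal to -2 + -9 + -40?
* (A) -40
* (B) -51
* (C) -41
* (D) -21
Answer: B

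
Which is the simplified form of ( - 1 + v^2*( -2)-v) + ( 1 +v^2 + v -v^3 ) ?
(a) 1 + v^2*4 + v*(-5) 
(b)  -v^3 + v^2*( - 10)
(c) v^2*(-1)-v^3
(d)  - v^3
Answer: c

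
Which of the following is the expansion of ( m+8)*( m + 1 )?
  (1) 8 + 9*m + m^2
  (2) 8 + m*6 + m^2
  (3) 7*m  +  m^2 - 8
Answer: 1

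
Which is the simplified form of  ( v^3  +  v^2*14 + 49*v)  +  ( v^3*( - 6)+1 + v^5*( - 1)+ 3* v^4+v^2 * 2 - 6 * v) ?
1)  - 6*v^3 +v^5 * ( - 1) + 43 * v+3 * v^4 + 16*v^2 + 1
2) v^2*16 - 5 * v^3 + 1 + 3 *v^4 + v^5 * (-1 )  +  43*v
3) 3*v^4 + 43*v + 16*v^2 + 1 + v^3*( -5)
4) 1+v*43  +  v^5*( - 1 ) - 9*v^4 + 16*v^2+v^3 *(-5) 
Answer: 2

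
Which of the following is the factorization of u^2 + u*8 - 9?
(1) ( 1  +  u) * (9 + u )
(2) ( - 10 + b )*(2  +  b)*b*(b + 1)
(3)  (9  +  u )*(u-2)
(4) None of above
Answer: 4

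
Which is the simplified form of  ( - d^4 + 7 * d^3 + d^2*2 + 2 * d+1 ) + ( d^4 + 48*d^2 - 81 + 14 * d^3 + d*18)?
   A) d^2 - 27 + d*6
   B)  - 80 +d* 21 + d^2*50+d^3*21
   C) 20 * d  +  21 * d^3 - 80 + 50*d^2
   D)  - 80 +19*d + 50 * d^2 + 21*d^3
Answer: C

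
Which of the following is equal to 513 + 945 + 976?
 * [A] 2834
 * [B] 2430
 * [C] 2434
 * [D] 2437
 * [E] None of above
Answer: C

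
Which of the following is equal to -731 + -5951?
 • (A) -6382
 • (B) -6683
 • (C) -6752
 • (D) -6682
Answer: D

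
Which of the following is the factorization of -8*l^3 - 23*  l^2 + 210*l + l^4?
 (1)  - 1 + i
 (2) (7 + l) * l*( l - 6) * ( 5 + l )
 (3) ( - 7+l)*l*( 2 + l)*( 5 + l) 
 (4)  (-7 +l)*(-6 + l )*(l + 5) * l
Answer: 4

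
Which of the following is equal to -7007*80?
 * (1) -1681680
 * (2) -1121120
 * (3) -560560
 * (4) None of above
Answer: 3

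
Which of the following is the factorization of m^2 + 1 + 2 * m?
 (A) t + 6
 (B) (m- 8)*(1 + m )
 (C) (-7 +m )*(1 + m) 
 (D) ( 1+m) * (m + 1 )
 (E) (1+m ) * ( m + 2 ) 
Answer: D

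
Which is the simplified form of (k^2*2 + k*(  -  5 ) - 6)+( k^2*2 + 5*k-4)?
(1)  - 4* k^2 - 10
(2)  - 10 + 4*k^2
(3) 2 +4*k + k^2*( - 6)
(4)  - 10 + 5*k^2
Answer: 2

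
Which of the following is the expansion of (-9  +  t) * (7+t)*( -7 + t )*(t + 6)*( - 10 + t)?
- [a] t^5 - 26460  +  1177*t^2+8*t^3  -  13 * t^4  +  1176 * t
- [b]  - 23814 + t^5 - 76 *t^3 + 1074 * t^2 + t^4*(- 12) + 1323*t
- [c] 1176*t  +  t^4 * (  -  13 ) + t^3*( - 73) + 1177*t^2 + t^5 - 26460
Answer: c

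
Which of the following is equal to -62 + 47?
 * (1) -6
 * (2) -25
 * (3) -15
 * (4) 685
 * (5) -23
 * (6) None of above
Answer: 3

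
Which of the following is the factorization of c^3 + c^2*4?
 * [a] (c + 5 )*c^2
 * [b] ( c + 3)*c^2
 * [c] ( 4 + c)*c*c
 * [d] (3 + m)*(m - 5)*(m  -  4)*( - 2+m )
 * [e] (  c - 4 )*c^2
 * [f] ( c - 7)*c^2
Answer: c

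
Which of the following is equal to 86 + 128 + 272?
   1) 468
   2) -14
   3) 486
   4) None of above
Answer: 3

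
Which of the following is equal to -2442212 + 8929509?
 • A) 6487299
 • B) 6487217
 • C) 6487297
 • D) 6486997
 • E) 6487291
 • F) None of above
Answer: C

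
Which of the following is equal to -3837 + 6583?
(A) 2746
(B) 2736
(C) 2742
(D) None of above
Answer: A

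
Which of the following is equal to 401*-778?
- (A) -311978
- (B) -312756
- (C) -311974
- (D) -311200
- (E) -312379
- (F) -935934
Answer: A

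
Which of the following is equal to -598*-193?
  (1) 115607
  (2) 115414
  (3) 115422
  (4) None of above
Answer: 2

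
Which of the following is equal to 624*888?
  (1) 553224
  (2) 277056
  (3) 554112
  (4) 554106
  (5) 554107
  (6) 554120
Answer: 3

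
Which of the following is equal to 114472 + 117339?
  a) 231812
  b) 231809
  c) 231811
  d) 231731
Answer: c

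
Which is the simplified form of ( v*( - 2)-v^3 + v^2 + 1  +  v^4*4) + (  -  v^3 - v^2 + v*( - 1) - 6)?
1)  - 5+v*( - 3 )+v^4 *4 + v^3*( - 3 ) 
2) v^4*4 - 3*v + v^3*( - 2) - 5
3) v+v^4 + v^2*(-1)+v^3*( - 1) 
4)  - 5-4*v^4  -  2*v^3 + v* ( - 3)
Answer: 2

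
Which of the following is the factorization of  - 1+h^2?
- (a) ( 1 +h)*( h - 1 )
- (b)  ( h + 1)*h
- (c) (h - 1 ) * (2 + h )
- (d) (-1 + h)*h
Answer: a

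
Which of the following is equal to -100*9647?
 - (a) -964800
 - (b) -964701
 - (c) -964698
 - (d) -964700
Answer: d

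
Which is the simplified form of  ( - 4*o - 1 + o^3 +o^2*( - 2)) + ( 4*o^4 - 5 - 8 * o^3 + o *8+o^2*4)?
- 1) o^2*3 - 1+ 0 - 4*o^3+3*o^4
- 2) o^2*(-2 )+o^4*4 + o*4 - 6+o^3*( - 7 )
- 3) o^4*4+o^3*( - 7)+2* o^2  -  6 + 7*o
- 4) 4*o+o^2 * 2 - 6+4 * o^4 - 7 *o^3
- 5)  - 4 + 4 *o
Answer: 4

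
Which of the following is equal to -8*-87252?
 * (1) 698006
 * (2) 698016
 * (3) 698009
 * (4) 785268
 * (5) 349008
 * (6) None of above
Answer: 2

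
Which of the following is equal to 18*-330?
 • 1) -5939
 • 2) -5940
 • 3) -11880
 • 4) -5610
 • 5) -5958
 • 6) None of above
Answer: 2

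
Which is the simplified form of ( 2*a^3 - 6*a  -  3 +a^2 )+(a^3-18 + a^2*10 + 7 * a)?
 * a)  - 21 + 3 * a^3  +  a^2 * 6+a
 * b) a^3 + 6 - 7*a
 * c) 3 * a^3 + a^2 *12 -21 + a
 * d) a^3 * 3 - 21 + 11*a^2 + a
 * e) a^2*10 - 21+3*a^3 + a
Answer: d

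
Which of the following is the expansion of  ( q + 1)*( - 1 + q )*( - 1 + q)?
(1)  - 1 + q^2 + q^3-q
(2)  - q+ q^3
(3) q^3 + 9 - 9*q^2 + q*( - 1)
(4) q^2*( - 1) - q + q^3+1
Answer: 4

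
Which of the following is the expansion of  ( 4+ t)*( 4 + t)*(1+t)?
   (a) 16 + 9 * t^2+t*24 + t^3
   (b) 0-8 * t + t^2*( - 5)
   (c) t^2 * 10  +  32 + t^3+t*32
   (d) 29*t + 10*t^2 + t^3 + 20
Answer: a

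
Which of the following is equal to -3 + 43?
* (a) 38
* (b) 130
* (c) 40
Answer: c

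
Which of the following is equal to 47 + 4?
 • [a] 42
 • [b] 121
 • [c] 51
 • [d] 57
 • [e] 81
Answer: c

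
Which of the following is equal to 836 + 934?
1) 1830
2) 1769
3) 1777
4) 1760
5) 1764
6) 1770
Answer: 6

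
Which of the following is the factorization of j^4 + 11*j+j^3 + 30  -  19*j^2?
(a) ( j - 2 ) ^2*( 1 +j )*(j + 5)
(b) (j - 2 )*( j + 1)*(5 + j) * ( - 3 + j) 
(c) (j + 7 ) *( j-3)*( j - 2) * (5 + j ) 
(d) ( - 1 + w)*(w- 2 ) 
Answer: b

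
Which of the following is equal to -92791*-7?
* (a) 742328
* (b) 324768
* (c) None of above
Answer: c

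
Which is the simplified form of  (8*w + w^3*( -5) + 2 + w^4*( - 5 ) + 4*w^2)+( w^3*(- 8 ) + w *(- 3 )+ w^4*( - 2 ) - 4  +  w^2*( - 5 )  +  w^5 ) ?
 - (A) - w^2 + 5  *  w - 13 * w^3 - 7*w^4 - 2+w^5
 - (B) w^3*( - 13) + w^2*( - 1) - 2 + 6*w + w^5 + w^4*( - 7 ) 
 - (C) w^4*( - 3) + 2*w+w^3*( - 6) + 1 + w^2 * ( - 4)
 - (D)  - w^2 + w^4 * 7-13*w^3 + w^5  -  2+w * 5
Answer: A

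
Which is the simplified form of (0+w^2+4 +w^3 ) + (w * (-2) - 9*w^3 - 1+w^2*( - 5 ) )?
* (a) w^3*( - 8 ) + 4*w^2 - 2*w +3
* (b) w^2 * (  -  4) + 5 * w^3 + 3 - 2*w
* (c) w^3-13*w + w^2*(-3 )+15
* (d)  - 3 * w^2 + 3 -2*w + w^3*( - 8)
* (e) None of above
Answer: e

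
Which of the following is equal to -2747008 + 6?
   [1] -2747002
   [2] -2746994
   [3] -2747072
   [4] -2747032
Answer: 1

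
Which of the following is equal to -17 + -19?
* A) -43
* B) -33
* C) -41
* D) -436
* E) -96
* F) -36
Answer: F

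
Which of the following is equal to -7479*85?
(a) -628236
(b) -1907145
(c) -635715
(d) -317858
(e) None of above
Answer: c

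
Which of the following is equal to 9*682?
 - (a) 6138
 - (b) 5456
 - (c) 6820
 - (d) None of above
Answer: a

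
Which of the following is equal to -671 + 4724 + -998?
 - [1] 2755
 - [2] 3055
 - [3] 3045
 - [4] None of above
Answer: 2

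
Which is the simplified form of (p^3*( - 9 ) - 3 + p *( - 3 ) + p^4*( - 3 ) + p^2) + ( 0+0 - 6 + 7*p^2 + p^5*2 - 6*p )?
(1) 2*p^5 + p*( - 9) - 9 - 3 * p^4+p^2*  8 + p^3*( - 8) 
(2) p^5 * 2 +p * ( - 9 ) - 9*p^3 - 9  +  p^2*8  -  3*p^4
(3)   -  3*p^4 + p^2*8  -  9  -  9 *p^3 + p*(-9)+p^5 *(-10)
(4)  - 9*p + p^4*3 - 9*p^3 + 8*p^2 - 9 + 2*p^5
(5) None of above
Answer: 2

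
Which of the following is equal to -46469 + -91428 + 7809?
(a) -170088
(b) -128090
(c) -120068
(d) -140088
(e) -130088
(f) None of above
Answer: e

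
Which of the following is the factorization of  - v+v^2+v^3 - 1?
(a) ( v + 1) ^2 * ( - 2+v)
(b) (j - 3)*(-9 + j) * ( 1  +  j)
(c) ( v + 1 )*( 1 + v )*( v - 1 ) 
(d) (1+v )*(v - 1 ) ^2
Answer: c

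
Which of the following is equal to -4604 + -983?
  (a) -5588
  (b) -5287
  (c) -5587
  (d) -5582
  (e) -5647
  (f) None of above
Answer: c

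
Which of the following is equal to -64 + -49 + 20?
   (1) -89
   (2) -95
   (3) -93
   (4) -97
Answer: 3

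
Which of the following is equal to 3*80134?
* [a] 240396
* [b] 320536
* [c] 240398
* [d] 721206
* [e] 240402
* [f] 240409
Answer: e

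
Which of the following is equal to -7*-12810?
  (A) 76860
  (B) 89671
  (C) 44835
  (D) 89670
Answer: D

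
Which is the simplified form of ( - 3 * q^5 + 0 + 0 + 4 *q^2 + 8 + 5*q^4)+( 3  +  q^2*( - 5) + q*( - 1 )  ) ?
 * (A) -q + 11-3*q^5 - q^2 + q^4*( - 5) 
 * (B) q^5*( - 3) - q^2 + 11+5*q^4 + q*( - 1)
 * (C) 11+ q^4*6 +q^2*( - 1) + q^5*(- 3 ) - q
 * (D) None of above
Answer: B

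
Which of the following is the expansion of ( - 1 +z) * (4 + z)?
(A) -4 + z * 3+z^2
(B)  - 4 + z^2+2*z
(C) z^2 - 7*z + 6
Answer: A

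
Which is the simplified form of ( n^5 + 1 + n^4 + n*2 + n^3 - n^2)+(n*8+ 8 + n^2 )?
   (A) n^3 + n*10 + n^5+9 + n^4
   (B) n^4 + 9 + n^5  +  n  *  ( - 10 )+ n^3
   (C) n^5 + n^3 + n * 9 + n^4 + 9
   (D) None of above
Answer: A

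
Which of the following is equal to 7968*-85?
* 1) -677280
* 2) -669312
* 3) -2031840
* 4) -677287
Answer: 1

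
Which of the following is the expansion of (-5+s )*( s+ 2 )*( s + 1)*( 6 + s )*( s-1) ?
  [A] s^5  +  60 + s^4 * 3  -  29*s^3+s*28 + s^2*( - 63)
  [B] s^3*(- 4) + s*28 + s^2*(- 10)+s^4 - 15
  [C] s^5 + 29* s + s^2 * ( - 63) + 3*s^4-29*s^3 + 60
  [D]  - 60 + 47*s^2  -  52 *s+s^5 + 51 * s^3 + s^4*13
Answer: A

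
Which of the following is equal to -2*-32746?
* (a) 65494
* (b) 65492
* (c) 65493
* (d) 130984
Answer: b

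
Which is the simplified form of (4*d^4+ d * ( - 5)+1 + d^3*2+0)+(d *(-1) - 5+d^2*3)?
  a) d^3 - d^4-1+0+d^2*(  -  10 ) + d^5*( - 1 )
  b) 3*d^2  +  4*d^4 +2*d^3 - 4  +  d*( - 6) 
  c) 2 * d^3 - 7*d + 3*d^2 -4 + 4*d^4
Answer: b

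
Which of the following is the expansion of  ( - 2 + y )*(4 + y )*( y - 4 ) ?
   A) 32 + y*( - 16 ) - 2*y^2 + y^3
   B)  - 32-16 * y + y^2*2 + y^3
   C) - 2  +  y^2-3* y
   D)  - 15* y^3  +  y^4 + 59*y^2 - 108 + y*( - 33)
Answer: A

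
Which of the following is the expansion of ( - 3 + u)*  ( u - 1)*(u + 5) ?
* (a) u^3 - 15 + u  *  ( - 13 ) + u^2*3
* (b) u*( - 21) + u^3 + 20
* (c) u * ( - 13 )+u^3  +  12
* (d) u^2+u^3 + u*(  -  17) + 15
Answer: d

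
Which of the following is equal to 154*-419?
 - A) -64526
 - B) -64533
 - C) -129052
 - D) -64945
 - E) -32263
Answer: A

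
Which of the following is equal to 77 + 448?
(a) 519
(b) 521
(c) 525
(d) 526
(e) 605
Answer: c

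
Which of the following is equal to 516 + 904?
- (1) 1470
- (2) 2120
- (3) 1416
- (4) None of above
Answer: 4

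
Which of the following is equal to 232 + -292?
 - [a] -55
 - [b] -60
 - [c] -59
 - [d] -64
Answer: b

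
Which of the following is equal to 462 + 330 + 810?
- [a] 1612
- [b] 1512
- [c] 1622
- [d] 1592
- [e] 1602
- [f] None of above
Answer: e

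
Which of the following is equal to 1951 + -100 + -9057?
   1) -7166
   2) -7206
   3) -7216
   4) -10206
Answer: 2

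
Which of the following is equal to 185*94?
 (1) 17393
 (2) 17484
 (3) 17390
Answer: 3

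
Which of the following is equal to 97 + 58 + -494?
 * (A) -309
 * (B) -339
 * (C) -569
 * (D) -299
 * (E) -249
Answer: B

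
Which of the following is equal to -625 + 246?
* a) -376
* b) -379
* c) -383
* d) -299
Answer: b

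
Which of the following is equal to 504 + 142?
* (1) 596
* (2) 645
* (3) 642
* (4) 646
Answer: 4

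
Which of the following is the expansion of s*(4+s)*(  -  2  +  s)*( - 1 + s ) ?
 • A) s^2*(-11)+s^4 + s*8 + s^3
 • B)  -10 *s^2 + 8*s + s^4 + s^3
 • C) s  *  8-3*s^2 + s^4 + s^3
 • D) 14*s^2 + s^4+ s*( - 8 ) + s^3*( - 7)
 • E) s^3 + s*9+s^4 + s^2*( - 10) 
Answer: B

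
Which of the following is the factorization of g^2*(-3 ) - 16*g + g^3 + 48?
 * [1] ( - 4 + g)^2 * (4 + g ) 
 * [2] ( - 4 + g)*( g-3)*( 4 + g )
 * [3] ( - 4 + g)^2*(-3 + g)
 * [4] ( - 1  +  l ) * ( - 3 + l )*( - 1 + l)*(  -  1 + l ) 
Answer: 2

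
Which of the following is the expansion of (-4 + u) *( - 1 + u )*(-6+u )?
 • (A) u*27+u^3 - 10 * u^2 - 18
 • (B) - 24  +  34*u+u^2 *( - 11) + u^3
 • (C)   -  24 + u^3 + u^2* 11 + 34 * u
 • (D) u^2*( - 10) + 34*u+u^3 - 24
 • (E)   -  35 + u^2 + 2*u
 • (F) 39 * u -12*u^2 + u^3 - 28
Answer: B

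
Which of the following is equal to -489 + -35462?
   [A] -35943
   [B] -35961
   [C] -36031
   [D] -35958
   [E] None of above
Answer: E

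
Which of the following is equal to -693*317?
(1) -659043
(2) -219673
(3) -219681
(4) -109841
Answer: 3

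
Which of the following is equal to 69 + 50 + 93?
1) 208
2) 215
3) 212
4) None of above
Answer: 3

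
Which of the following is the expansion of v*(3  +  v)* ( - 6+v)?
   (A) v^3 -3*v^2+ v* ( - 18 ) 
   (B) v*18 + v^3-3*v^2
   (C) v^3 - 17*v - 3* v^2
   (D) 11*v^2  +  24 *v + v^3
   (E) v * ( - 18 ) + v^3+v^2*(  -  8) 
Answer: A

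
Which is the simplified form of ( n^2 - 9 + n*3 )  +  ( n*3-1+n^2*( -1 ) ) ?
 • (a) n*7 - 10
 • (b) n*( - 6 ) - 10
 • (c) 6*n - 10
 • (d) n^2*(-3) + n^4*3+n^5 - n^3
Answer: c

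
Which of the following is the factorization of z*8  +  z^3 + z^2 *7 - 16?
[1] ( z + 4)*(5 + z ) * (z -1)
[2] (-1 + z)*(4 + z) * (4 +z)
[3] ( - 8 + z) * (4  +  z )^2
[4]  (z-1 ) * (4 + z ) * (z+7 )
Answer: 2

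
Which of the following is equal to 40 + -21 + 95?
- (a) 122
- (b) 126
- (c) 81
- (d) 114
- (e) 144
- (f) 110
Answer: d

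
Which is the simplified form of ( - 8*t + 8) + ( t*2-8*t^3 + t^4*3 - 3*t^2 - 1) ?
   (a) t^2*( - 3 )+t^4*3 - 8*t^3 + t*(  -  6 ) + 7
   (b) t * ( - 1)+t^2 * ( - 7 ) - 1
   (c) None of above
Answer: a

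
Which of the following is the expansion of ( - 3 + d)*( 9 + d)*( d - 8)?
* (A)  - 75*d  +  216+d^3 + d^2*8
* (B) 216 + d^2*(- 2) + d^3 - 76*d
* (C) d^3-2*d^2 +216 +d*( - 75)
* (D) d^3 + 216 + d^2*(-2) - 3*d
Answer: C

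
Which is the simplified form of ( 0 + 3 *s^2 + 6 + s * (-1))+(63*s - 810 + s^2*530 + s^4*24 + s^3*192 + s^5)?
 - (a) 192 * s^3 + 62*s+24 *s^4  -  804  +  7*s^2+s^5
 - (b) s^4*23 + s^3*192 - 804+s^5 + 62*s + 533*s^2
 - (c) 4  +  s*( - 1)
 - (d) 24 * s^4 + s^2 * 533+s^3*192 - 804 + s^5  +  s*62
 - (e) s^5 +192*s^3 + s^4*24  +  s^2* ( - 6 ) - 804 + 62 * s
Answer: d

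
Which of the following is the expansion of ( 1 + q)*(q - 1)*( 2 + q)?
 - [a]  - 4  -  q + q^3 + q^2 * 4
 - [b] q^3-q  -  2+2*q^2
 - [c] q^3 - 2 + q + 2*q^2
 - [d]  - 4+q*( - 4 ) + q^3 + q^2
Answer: b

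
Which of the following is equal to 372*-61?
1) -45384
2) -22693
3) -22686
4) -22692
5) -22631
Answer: 4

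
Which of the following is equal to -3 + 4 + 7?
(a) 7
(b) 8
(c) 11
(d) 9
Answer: b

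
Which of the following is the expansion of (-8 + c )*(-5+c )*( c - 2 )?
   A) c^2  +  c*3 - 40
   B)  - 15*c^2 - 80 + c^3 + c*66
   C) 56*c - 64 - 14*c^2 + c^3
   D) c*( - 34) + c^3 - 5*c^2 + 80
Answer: B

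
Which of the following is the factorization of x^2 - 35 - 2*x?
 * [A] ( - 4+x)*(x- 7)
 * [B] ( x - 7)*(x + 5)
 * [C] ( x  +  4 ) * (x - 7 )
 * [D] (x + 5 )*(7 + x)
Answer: B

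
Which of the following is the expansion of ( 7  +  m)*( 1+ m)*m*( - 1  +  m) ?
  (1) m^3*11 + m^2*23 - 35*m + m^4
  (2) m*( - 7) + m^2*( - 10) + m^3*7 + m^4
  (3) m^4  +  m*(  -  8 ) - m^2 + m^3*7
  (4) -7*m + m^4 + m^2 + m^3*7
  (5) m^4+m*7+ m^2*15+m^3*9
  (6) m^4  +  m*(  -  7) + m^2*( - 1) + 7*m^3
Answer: 6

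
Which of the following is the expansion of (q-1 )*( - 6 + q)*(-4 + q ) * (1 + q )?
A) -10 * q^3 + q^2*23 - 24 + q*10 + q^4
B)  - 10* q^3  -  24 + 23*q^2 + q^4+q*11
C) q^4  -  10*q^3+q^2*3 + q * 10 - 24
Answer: A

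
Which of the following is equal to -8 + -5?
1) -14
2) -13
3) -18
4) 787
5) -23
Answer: 2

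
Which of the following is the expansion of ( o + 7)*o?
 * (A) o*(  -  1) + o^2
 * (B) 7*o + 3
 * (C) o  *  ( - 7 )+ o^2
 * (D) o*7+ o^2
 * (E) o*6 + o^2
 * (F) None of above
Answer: D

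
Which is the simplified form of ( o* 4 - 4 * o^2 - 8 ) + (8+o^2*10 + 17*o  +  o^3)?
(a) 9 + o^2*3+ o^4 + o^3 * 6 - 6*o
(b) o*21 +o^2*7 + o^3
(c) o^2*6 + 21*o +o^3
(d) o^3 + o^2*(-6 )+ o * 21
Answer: c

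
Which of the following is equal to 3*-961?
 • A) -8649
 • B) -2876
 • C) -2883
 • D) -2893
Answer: C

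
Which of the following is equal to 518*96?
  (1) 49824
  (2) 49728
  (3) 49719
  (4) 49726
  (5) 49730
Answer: 2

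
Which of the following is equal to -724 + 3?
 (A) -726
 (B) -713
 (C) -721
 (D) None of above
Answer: C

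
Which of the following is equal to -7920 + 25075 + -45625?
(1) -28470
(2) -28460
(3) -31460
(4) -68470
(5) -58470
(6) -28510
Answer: 1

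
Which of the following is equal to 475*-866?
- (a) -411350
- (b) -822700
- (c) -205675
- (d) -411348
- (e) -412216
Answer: a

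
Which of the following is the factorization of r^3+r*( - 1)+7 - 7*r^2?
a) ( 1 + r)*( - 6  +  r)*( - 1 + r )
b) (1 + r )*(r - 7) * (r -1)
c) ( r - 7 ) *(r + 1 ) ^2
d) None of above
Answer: b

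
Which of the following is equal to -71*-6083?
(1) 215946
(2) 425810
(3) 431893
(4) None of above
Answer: 3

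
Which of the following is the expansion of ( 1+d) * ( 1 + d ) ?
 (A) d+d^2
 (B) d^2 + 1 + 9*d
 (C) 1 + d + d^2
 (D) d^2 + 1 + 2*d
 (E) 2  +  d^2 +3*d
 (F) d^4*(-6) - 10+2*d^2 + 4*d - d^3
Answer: D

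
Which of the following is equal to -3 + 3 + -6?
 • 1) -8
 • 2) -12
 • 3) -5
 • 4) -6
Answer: 4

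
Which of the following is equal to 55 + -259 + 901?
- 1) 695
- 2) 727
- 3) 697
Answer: 3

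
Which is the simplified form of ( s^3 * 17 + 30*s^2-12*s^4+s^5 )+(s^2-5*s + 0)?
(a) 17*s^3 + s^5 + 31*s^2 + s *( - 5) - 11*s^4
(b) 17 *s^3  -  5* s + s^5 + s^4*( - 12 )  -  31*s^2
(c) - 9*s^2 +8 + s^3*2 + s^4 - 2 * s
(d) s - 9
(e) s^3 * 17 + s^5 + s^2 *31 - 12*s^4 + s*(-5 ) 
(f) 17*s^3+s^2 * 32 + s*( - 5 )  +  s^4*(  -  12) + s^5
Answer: e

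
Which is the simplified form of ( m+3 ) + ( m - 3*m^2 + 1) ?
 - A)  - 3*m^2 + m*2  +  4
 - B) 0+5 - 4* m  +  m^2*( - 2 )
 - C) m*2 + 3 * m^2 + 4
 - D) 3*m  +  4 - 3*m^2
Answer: A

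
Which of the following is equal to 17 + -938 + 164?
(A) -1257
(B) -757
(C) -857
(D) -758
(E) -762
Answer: B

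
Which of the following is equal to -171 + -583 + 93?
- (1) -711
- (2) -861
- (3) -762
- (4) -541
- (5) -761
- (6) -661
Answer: 6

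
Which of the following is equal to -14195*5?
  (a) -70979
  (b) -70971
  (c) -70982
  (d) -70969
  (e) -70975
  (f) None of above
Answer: e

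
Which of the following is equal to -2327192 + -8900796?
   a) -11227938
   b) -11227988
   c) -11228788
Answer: b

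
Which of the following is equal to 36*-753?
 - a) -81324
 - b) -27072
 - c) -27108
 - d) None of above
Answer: c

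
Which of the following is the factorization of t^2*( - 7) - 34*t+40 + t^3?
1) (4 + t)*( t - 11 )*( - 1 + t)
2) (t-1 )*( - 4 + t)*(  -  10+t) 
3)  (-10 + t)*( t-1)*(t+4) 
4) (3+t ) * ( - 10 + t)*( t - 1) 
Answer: 3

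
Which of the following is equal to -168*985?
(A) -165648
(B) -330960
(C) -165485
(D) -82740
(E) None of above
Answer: E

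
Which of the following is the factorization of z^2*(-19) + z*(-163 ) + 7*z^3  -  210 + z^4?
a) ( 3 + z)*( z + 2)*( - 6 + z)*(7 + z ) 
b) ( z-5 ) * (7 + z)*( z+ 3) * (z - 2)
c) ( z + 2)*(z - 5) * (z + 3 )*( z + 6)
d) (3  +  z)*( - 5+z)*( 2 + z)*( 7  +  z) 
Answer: d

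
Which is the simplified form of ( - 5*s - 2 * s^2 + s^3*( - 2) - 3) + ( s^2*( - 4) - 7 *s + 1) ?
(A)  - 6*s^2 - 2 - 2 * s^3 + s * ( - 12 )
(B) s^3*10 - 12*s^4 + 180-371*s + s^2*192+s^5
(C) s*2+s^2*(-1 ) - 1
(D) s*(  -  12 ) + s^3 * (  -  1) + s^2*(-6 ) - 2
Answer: A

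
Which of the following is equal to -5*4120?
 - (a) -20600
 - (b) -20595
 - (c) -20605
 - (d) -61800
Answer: a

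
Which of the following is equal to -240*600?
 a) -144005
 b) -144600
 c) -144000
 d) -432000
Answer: c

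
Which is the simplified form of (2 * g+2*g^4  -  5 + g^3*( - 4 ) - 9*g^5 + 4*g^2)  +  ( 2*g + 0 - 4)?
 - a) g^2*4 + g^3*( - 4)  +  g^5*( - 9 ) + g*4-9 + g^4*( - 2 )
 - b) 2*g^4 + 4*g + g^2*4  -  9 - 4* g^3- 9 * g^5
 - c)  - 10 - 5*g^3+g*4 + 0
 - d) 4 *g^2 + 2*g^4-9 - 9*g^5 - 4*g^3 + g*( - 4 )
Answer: b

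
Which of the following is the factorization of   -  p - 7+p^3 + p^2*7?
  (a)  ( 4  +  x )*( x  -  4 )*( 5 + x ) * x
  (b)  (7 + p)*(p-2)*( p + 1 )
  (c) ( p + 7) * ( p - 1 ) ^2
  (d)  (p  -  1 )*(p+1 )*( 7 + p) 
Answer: d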